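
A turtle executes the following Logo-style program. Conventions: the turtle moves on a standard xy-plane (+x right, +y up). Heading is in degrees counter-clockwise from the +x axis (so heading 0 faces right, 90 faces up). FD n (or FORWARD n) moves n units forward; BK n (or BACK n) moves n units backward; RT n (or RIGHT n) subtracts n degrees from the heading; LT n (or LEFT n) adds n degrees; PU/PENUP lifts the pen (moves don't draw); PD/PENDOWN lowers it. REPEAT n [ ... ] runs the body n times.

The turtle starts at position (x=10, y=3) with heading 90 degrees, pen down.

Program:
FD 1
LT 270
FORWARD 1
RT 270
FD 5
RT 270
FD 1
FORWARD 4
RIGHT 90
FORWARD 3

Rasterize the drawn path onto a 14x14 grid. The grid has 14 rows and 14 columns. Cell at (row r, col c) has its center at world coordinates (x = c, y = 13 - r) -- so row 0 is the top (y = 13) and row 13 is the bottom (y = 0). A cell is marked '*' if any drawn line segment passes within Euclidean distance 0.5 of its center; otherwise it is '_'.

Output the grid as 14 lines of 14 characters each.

Answer: ______________
______*_______
______*_______
______*_______
______******__
___________*__
___________*__
___________*__
___________*__
__________**__
__________*___
______________
______________
______________

Derivation:
Segment 0: (10,3) -> (10,4)
Segment 1: (10,4) -> (11,4)
Segment 2: (11,4) -> (11,9)
Segment 3: (11,9) -> (10,9)
Segment 4: (10,9) -> (6,9)
Segment 5: (6,9) -> (6,12)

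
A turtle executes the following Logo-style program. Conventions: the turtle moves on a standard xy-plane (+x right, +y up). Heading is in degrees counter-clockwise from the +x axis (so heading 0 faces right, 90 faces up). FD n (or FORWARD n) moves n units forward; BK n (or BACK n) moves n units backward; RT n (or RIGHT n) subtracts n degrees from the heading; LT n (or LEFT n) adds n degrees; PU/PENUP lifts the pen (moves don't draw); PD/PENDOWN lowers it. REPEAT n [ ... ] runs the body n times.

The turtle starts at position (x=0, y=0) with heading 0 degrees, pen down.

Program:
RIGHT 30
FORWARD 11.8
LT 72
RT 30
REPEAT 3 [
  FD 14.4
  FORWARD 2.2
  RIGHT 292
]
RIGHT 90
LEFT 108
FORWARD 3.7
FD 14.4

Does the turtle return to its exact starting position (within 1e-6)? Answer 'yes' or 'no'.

Answer: no

Derivation:
Executing turtle program step by step:
Start: pos=(0,0), heading=0, pen down
RT 30: heading 0 -> 330
FD 11.8: (0,0) -> (10.219,-5.9) [heading=330, draw]
LT 72: heading 330 -> 42
RT 30: heading 42 -> 12
REPEAT 3 [
  -- iteration 1/3 --
  FD 14.4: (10.219,-5.9) -> (24.304,-2.906) [heading=12, draw]
  FD 2.2: (24.304,-2.906) -> (26.456,-2.449) [heading=12, draw]
  RT 292: heading 12 -> 80
  -- iteration 2/3 --
  FD 14.4: (26.456,-2.449) -> (28.957,11.733) [heading=80, draw]
  FD 2.2: (28.957,11.733) -> (29.339,13.899) [heading=80, draw]
  RT 292: heading 80 -> 148
  -- iteration 3/3 --
  FD 14.4: (29.339,13.899) -> (17.127,21.53) [heading=148, draw]
  FD 2.2: (17.127,21.53) -> (15.261,22.696) [heading=148, draw]
  RT 292: heading 148 -> 216
]
RT 90: heading 216 -> 126
LT 108: heading 126 -> 234
FD 3.7: (15.261,22.696) -> (13.087,19.702) [heading=234, draw]
FD 14.4: (13.087,19.702) -> (4.622,8.053) [heading=234, draw]
Final: pos=(4.622,8.053), heading=234, 9 segment(s) drawn

Start position: (0, 0)
Final position: (4.622, 8.053)
Distance = 9.285; >= 1e-6 -> NOT closed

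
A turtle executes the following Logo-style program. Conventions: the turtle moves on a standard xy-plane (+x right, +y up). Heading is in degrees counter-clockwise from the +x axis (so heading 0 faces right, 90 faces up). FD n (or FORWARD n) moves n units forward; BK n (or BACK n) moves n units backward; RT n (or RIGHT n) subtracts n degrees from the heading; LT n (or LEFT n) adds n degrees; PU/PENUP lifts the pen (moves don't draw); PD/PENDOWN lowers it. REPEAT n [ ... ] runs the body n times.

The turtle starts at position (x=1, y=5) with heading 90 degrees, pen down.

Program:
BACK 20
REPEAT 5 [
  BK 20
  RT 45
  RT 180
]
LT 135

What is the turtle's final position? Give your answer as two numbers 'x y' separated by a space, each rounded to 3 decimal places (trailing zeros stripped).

Answer: 9.284 -15

Derivation:
Executing turtle program step by step:
Start: pos=(1,5), heading=90, pen down
BK 20: (1,5) -> (1,-15) [heading=90, draw]
REPEAT 5 [
  -- iteration 1/5 --
  BK 20: (1,-15) -> (1,-35) [heading=90, draw]
  RT 45: heading 90 -> 45
  RT 180: heading 45 -> 225
  -- iteration 2/5 --
  BK 20: (1,-35) -> (15.142,-20.858) [heading=225, draw]
  RT 45: heading 225 -> 180
  RT 180: heading 180 -> 0
  -- iteration 3/5 --
  BK 20: (15.142,-20.858) -> (-4.858,-20.858) [heading=0, draw]
  RT 45: heading 0 -> 315
  RT 180: heading 315 -> 135
  -- iteration 4/5 --
  BK 20: (-4.858,-20.858) -> (9.284,-35) [heading=135, draw]
  RT 45: heading 135 -> 90
  RT 180: heading 90 -> 270
  -- iteration 5/5 --
  BK 20: (9.284,-35) -> (9.284,-15) [heading=270, draw]
  RT 45: heading 270 -> 225
  RT 180: heading 225 -> 45
]
LT 135: heading 45 -> 180
Final: pos=(9.284,-15), heading=180, 6 segment(s) drawn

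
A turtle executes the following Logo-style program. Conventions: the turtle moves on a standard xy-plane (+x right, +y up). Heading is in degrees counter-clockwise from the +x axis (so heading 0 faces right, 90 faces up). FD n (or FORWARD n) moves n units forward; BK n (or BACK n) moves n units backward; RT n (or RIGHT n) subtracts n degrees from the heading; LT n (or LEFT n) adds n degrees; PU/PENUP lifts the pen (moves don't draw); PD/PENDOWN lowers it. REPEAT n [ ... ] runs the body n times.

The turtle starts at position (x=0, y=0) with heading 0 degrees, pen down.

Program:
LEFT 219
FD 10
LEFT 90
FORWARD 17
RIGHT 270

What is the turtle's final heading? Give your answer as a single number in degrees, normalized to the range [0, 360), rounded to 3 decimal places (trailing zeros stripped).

Executing turtle program step by step:
Start: pos=(0,0), heading=0, pen down
LT 219: heading 0 -> 219
FD 10: (0,0) -> (-7.771,-6.293) [heading=219, draw]
LT 90: heading 219 -> 309
FD 17: (-7.771,-6.293) -> (2.927,-19.505) [heading=309, draw]
RT 270: heading 309 -> 39
Final: pos=(2.927,-19.505), heading=39, 2 segment(s) drawn

Answer: 39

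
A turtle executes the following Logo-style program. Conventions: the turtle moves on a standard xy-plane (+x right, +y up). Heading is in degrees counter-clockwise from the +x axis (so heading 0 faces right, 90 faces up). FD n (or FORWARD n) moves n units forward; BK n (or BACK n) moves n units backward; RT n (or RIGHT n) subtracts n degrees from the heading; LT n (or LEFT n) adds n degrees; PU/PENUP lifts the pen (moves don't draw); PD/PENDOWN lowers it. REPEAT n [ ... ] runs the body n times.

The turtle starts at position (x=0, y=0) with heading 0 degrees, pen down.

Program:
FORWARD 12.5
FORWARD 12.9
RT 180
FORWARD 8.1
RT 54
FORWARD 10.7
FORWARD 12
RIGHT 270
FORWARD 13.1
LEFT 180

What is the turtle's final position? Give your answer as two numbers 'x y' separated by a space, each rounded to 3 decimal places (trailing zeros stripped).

Answer: -6.641 10.665

Derivation:
Executing turtle program step by step:
Start: pos=(0,0), heading=0, pen down
FD 12.5: (0,0) -> (12.5,0) [heading=0, draw]
FD 12.9: (12.5,0) -> (25.4,0) [heading=0, draw]
RT 180: heading 0 -> 180
FD 8.1: (25.4,0) -> (17.3,0) [heading=180, draw]
RT 54: heading 180 -> 126
FD 10.7: (17.3,0) -> (11.011,8.656) [heading=126, draw]
FD 12: (11.011,8.656) -> (3.957,18.365) [heading=126, draw]
RT 270: heading 126 -> 216
FD 13.1: (3.957,18.365) -> (-6.641,10.665) [heading=216, draw]
LT 180: heading 216 -> 36
Final: pos=(-6.641,10.665), heading=36, 6 segment(s) drawn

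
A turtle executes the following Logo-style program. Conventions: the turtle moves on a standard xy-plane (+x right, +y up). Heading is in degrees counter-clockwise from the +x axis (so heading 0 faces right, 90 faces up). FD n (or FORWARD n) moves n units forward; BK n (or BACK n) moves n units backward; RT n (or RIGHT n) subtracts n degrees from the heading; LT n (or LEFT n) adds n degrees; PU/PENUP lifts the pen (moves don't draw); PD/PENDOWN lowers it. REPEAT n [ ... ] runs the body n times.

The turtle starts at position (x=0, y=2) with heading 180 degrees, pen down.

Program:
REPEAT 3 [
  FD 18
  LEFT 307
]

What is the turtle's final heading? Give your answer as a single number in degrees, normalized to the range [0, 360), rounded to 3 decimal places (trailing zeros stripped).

Answer: 21

Derivation:
Executing turtle program step by step:
Start: pos=(0,2), heading=180, pen down
REPEAT 3 [
  -- iteration 1/3 --
  FD 18: (0,2) -> (-18,2) [heading=180, draw]
  LT 307: heading 180 -> 127
  -- iteration 2/3 --
  FD 18: (-18,2) -> (-28.833,16.375) [heading=127, draw]
  LT 307: heading 127 -> 74
  -- iteration 3/3 --
  FD 18: (-28.833,16.375) -> (-23.871,33.678) [heading=74, draw]
  LT 307: heading 74 -> 21
]
Final: pos=(-23.871,33.678), heading=21, 3 segment(s) drawn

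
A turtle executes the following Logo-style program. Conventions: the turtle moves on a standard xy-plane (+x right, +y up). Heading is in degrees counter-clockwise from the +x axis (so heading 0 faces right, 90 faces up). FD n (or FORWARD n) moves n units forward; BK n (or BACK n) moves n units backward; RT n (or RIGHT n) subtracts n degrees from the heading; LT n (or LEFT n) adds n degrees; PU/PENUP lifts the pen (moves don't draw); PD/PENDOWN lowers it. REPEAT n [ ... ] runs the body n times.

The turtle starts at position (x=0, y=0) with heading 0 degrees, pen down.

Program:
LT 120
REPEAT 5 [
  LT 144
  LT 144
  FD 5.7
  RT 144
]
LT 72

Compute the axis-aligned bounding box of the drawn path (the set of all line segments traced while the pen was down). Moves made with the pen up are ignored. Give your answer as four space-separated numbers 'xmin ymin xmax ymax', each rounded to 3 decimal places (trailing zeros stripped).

Executing turtle program step by step:
Start: pos=(0,0), heading=0, pen down
LT 120: heading 0 -> 120
REPEAT 5 [
  -- iteration 1/5 --
  LT 144: heading 120 -> 264
  LT 144: heading 264 -> 48
  FD 5.7: (0,0) -> (3.814,4.236) [heading=48, draw]
  RT 144: heading 48 -> 264
  -- iteration 2/5 --
  LT 144: heading 264 -> 48
  LT 144: heading 48 -> 192
  FD 5.7: (3.814,4.236) -> (-1.761,3.051) [heading=192, draw]
  RT 144: heading 192 -> 48
  -- iteration 3/5 --
  LT 144: heading 48 -> 192
  LT 144: heading 192 -> 336
  FD 5.7: (-1.761,3.051) -> (3.446,0.732) [heading=336, draw]
  RT 144: heading 336 -> 192
  -- iteration 4/5 --
  LT 144: heading 192 -> 336
  LT 144: heading 336 -> 120
  FD 5.7: (3.446,0.732) -> (0.596,5.669) [heading=120, draw]
  RT 144: heading 120 -> 336
  -- iteration 5/5 --
  LT 144: heading 336 -> 120
  LT 144: heading 120 -> 264
  FD 5.7: (0.596,5.669) -> (0,0) [heading=264, draw]
  RT 144: heading 264 -> 120
]
LT 72: heading 120 -> 192
Final: pos=(0,0), heading=192, 5 segment(s) drawn

Segment endpoints: x in {-1.761, 0, 0, 0.596, 3.446, 3.814}, y in {0, 0, 0.732, 3.051, 4.236, 5.669}
xmin=-1.761, ymin=0, xmax=3.814, ymax=5.669

Answer: -1.761 0 3.814 5.669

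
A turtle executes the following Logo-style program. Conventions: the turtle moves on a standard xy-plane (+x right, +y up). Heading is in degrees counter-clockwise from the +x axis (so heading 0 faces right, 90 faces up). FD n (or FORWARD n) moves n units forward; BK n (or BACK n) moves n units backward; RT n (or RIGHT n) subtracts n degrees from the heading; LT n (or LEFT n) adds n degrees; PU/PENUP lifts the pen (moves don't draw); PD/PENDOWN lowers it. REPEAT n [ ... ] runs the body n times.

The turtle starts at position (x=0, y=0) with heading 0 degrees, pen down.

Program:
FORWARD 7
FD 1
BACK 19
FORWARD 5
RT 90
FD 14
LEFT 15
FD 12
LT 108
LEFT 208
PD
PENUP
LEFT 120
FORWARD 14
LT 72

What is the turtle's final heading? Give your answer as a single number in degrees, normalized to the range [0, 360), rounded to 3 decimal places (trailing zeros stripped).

Answer: 73

Derivation:
Executing turtle program step by step:
Start: pos=(0,0), heading=0, pen down
FD 7: (0,0) -> (7,0) [heading=0, draw]
FD 1: (7,0) -> (8,0) [heading=0, draw]
BK 19: (8,0) -> (-11,0) [heading=0, draw]
FD 5: (-11,0) -> (-6,0) [heading=0, draw]
RT 90: heading 0 -> 270
FD 14: (-6,0) -> (-6,-14) [heading=270, draw]
LT 15: heading 270 -> 285
FD 12: (-6,-14) -> (-2.894,-25.591) [heading=285, draw]
LT 108: heading 285 -> 33
LT 208: heading 33 -> 241
PD: pen down
PU: pen up
LT 120: heading 241 -> 1
FD 14: (-2.894,-25.591) -> (11.104,-25.347) [heading=1, move]
LT 72: heading 1 -> 73
Final: pos=(11.104,-25.347), heading=73, 6 segment(s) drawn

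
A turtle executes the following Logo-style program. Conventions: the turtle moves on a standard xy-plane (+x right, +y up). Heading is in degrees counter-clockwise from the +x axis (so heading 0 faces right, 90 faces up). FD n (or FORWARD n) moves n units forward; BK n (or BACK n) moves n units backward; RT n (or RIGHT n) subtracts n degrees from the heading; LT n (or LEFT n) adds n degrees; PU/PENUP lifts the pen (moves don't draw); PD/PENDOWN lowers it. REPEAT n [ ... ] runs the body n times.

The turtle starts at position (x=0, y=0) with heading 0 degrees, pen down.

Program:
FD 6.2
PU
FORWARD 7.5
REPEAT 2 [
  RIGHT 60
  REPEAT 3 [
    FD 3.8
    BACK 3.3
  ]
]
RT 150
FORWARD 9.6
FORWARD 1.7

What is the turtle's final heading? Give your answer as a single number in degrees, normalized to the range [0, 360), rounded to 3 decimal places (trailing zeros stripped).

Answer: 90

Derivation:
Executing turtle program step by step:
Start: pos=(0,0), heading=0, pen down
FD 6.2: (0,0) -> (6.2,0) [heading=0, draw]
PU: pen up
FD 7.5: (6.2,0) -> (13.7,0) [heading=0, move]
REPEAT 2 [
  -- iteration 1/2 --
  RT 60: heading 0 -> 300
  REPEAT 3 [
    -- iteration 1/3 --
    FD 3.8: (13.7,0) -> (15.6,-3.291) [heading=300, move]
    BK 3.3: (15.6,-3.291) -> (13.95,-0.433) [heading=300, move]
    -- iteration 2/3 --
    FD 3.8: (13.95,-0.433) -> (15.85,-3.724) [heading=300, move]
    BK 3.3: (15.85,-3.724) -> (14.2,-0.866) [heading=300, move]
    -- iteration 3/3 --
    FD 3.8: (14.2,-0.866) -> (16.1,-4.157) [heading=300, move]
    BK 3.3: (16.1,-4.157) -> (14.45,-1.299) [heading=300, move]
  ]
  -- iteration 2/2 --
  RT 60: heading 300 -> 240
  REPEAT 3 [
    -- iteration 1/3 --
    FD 3.8: (14.45,-1.299) -> (12.55,-4.59) [heading=240, move]
    BK 3.3: (12.55,-4.59) -> (14.2,-1.732) [heading=240, move]
    -- iteration 2/3 --
    FD 3.8: (14.2,-1.732) -> (12.3,-5.023) [heading=240, move]
    BK 3.3: (12.3,-5.023) -> (13.95,-2.165) [heading=240, move]
    -- iteration 3/3 --
    FD 3.8: (13.95,-2.165) -> (12.05,-5.456) [heading=240, move]
    BK 3.3: (12.05,-5.456) -> (13.7,-2.598) [heading=240, move]
  ]
]
RT 150: heading 240 -> 90
FD 9.6: (13.7,-2.598) -> (13.7,7.002) [heading=90, move]
FD 1.7: (13.7,7.002) -> (13.7,8.702) [heading=90, move]
Final: pos=(13.7,8.702), heading=90, 1 segment(s) drawn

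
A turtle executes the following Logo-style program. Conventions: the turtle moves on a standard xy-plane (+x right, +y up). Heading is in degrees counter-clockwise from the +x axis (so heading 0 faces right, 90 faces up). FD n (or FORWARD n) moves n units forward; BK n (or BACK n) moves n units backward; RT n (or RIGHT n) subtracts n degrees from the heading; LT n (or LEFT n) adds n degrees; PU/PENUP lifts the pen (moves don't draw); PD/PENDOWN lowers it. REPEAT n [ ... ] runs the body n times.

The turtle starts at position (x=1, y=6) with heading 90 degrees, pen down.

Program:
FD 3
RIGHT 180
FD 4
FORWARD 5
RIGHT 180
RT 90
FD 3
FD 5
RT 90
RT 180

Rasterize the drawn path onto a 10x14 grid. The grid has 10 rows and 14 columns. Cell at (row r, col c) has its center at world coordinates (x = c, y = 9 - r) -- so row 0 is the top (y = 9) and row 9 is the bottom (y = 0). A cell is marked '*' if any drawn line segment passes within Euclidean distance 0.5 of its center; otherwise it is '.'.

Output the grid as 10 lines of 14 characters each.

Answer: .*............
.*............
.*............
.*............
.*............
.*............
.*............
.*............
.*............
.*********....

Derivation:
Segment 0: (1,6) -> (1,9)
Segment 1: (1,9) -> (1,5)
Segment 2: (1,5) -> (1,0)
Segment 3: (1,0) -> (4,0)
Segment 4: (4,0) -> (9,0)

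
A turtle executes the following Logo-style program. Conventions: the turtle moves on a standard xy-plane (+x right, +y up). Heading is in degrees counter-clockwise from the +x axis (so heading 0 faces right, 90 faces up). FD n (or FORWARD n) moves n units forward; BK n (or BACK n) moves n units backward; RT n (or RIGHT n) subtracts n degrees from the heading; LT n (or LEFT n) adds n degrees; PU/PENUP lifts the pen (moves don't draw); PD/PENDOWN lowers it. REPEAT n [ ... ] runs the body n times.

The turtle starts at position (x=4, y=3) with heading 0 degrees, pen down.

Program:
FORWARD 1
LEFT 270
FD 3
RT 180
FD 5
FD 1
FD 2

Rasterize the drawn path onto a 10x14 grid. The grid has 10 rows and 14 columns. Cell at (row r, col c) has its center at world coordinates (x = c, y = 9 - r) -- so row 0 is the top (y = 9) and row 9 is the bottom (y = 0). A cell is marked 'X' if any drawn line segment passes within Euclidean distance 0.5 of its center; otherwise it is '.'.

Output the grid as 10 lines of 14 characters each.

Answer: ..............
.....X........
.....X........
.....X........
.....X........
.....X........
....XX........
.....X........
.....X........
.....X........

Derivation:
Segment 0: (4,3) -> (5,3)
Segment 1: (5,3) -> (5,0)
Segment 2: (5,0) -> (5,5)
Segment 3: (5,5) -> (5,6)
Segment 4: (5,6) -> (5,8)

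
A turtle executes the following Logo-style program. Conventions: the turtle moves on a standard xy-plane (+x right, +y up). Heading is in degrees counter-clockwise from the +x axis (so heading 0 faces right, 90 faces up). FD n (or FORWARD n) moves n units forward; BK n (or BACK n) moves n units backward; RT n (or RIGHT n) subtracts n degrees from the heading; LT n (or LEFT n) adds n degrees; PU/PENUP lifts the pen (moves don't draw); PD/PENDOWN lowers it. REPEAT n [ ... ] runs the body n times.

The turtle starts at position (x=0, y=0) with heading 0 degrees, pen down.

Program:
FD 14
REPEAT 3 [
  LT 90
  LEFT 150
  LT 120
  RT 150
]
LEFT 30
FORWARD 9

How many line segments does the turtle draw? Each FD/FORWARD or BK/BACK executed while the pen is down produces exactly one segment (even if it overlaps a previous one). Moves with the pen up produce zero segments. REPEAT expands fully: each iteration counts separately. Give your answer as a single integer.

Answer: 2

Derivation:
Executing turtle program step by step:
Start: pos=(0,0), heading=0, pen down
FD 14: (0,0) -> (14,0) [heading=0, draw]
REPEAT 3 [
  -- iteration 1/3 --
  LT 90: heading 0 -> 90
  LT 150: heading 90 -> 240
  LT 120: heading 240 -> 0
  RT 150: heading 0 -> 210
  -- iteration 2/3 --
  LT 90: heading 210 -> 300
  LT 150: heading 300 -> 90
  LT 120: heading 90 -> 210
  RT 150: heading 210 -> 60
  -- iteration 3/3 --
  LT 90: heading 60 -> 150
  LT 150: heading 150 -> 300
  LT 120: heading 300 -> 60
  RT 150: heading 60 -> 270
]
LT 30: heading 270 -> 300
FD 9: (14,0) -> (18.5,-7.794) [heading=300, draw]
Final: pos=(18.5,-7.794), heading=300, 2 segment(s) drawn
Segments drawn: 2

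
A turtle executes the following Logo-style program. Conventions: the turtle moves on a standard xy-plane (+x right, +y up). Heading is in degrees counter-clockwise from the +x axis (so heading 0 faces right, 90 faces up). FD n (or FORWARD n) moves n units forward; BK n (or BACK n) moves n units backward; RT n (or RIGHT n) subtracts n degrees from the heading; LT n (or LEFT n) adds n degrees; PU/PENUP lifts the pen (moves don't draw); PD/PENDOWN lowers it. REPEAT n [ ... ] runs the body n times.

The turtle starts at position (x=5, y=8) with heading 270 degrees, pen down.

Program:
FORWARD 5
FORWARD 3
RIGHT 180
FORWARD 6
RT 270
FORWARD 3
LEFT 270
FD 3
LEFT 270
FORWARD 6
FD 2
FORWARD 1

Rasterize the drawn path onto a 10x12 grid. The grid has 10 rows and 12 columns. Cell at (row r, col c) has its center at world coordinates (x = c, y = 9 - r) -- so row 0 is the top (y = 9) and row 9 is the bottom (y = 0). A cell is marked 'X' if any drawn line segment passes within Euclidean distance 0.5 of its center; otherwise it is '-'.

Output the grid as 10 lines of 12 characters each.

Answer: --XXXXXXXXXX
--X--X------
--X--X------
--XXXX------
-----X------
-----X------
-----X------
-----X------
-----X------
-----X------

Derivation:
Segment 0: (5,8) -> (5,3)
Segment 1: (5,3) -> (5,0)
Segment 2: (5,0) -> (5,6)
Segment 3: (5,6) -> (2,6)
Segment 4: (2,6) -> (2,9)
Segment 5: (2,9) -> (8,9)
Segment 6: (8,9) -> (10,9)
Segment 7: (10,9) -> (11,9)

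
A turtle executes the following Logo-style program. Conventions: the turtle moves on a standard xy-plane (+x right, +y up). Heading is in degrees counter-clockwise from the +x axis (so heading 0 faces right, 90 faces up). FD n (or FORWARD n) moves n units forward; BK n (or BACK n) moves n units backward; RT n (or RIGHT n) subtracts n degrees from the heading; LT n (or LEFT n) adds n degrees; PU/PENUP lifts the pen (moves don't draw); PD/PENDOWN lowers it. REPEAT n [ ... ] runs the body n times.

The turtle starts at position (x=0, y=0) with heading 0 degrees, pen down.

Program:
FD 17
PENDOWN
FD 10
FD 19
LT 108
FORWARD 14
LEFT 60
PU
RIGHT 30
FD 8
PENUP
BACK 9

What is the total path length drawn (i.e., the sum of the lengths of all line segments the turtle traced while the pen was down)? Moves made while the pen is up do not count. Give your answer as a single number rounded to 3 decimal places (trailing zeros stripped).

Executing turtle program step by step:
Start: pos=(0,0), heading=0, pen down
FD 17: (0,0) -> (17,0) [heading=0, draw]
PD: pen down
FD 10: (17,0) -> (27,0) [heading=0, draw]
FD 19: (27,0) -> (46,0) [heading=0, draw]
LT 108: heading 0 -> 108
FD 14: (46,0) -> (41.674,13.315) [heading=108, draw]
LT 60: heading 108 -> 168
PU: pen up
RT 30: heading 168 -> 138
FD 8: (41.674,13.315) -> (35.729,18.668) [heading=138, move]
PU: pen up
BK 9: (35.729,18.668) -> (42.417,12.646) [heading=138, move]
Final: pos=(42.417,12.646), heading=138, 4 segment(s) drawn

Segment lengths:
  seg 1: (0,0) -> (17,0), length = 17
  seg 2: (17,0) -> (27,0), length = 10
  seg 3: (27,0) -> (46,0), length = 19
  seg 4: (46,0) -> (41.674,13.315), length = 14
Total = 60

Answer: 60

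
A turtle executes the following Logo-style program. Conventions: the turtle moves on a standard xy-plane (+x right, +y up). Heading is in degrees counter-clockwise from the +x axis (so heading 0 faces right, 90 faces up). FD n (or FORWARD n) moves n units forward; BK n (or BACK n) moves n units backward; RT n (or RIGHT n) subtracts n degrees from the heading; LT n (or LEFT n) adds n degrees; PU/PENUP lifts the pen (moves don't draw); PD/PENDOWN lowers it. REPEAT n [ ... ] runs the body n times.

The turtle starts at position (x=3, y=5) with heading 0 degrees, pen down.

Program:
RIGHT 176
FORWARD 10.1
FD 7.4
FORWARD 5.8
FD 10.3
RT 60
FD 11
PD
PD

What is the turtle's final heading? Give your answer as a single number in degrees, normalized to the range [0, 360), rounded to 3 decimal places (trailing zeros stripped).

Executing turtle program step by step:
Start: pos=(3,5), heading=0, pen down
RT 176: heading 0 -> 184
FD 10.1: (3,5) -> (-7.075,4.295) [heading=184, draw]
FD 7.4: (-7.075,4.295) -> (-14.457,3.779) [heading=184, draw]
FD 5.8: (-14.457,3.779) -> (-20.243,3.375) [heading=184, draw]
FD 10.3: (-20.243,3.375) -> (-30.518,2.656) [heading=184, draw]
RT 60: heading 184 -> 124
FD 11: (-30.518,2.656) -> (-36.669,11.776) [heading=124, draw]
PD: pen down
PD: pen down
Final: pos=(-36.669,11.776), heading=124, 5 segment(s) drawn

Answer: 124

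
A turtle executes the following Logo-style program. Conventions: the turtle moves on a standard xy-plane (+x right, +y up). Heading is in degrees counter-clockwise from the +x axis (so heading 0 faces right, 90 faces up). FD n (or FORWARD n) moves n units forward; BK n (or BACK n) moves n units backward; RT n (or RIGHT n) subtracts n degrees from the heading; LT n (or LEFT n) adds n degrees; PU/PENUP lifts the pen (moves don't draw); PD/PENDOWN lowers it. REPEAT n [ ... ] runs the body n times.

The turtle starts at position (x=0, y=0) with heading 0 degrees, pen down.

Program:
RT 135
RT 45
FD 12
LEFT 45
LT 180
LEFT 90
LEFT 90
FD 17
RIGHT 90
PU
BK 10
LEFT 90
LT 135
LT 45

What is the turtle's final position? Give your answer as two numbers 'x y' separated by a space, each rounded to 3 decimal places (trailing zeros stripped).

Executing turtle program step by step:
Start: pos=(0,0), heading=0, pen down
RT 135: heading 0 -> 225
RT 45: heading 225 -> 180
FD 12: (0,0) -> (-12,0) [heading=180, draw]
LT 45: heading 180 -> 225
LT 180: heading 225 -> 45
LT 90: heading 45 -> 135
LT 90: heading 135 -> 225
FD 17: (-12,0) -> (-24.021,-12.021) [heading=225, draw]
RT 90: heading 225 -> 135
PU: pen up
BK 10: (-24.021,-12.021) -> (-16.95,-19.092) [heading=135, move]
LT 90: heading 135 -> 225
LT 135: heading 225 -> 0
LT 45: heading 0 -> 45
Final: pos=(-16.95,-19.092), heading=45, 2 segment(s) drawn

Answer: -16.95 -19.092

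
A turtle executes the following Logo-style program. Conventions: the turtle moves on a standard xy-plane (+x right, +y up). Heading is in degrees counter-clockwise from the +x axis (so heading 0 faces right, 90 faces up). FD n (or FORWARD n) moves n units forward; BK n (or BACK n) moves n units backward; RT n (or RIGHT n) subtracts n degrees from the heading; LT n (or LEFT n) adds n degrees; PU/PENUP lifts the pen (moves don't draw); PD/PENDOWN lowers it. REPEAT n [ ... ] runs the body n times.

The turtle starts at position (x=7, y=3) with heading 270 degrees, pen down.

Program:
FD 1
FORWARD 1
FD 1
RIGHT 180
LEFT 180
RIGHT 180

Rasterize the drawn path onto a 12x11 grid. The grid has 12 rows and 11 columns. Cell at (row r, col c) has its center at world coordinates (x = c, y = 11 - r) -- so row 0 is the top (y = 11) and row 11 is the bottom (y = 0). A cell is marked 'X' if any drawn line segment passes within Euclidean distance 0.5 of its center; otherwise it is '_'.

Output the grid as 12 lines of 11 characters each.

Answer: ___________
___________
___________
___________
___________
___________
___________
___________
_______X___
_______X___
_______X___
_______X___

Derivation:
Segment 0: (7,3) -> (7,2)
Segment 1: (7,2) -> (7,1)
Segment 2: (7,1) -> (7,0)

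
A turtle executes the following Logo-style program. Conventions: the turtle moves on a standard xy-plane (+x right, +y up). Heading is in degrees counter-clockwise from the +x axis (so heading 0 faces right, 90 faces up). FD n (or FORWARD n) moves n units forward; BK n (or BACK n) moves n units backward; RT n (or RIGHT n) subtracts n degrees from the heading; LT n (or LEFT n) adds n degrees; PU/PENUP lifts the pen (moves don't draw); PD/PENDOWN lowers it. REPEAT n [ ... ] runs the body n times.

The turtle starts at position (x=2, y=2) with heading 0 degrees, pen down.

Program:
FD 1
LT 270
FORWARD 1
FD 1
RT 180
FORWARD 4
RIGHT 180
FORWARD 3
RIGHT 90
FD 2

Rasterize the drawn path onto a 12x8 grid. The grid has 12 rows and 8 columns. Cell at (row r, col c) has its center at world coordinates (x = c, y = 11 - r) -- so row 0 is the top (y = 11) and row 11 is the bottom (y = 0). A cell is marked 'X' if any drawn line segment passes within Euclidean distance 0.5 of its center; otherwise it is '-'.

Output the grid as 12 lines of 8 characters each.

Answer: --------
--------
--------
--------
--------
--------
--------
---X----
---X----
--XX----
-XXX----
---X----

Derivation:
Segment 0: (2,2) -> (3,2)
Segment 1: (3,2) -> (3,1)
Segment 2: (3,1) -> (3,0)
Segment 3: (3,0) -> (3,4)
Segment 4: (3,4) -> (3,1)
Segment 5: (3,1) -> (1,1)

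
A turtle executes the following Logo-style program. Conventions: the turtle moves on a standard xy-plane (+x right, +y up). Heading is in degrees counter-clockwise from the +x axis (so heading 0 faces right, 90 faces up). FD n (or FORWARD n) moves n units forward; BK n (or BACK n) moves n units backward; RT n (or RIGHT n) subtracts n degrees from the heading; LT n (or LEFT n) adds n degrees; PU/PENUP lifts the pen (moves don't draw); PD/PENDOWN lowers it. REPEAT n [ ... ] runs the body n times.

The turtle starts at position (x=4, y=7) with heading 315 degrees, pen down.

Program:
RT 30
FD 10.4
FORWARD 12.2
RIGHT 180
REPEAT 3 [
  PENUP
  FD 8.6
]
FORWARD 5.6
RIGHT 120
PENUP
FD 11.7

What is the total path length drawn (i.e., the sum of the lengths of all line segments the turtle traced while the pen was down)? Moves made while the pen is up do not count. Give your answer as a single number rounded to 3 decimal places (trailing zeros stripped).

Executing turtle program step by step:
Start: pos=(4,7), heading=315, pen down
RT 30: heading 315 -> 285
FD 10.4: (4,7) -> (6.692,-3.046) [heading=285, draw]
FD 12.2: (6.692,-3.046) -> (9.849,-14.83) [heading=285, draw]
RT 180: heading 285 -> 105
REPEAT 3 [
  -- iteration 1/3 --
  PU: pen up
  FD 8.6: (9.849,-14.83) -> (7.623,-6.523) [heading=105, move]
  -- iteration 2/3 --
  PU: pen up
  FD 8.6: (7.623,-6.523) -> (5.398,1.784) [heading=105, move]
  -- iteration 3/3 --
  PU: pen up
  FD 8.6: (5.398,1.784) -> (3.172,10.091) [heading=105, move]
]
FD 5.6: (3.172,10.091) -> (1.722,15.5) [heading=105, move]
RT 120: heading 105 -> 345
PU: pen up
FD 11.7: (1.722,15.5) -> (13.024,12.472) [heading=345, move]
Final: pos=(13.024,12.472), heading=345, 2 segment(s) drawn

Segment lengths:
  seg 1: (4,7) -> (6.692,-3.046), length = 10.4
  seg 2: (6.692,-3.046) -> (9.849,-14.83), length = 12.2
Total = 22.6

Answer: 22.6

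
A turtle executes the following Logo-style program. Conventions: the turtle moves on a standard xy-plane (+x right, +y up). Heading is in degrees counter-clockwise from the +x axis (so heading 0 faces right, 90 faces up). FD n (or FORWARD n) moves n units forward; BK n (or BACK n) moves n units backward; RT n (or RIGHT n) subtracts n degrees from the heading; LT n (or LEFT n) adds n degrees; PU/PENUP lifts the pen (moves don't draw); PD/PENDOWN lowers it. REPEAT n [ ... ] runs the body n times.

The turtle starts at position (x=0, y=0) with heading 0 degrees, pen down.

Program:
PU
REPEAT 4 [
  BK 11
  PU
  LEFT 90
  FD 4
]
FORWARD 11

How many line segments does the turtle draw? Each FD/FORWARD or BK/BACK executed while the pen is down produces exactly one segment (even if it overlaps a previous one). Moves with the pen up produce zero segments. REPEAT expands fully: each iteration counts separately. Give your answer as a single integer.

Answer: 0

Derivation:
Executing turtle program step by step:
Start: pos=(0,0), heading=0, pen down
PU: pen up
REPEAT 4 [
  -- iteration 1/4 --
  BK 11: (0,0) -> (-11,0) [heading=0, move]
  PU: pen up
  LT 90: heading 0 -> 90
  FD 4: (-11,0) -> (-11,4) [heading=90, move]
  -- iteration 2/4 --
  BK 11: (-11,4) -> (-11,-7) [heading=90, move]
  PU: pen up
  LT 90: heading 90 -> 180
  FD 4: (-11,-7) -> (-15,-7) [heading=180, move]
  -- iteration 3/4 --
  BK 11: (-15,-7) -> (-4,-7) [heading=180, move]
  PU: pen up
  LT 90: heading 180 -> 270
  FD 4: (-4,-7) -> (-4,-11) [heading=270, move]
  -- iteration 4/4 --
  BK 11: (-4,-11) -> (-4,0) [heading=270, move]
  PU: pen up
  LT 90: heading 270 -> 0
  FD 4: (-4,0) -> (0,0) [heading=0, move]
]
FD 11: (0,0) -> (11,0) [heading=0, move]
Final: pos=(11,0), heading=0, 0 segment(s) drawn
Segments drawn: 0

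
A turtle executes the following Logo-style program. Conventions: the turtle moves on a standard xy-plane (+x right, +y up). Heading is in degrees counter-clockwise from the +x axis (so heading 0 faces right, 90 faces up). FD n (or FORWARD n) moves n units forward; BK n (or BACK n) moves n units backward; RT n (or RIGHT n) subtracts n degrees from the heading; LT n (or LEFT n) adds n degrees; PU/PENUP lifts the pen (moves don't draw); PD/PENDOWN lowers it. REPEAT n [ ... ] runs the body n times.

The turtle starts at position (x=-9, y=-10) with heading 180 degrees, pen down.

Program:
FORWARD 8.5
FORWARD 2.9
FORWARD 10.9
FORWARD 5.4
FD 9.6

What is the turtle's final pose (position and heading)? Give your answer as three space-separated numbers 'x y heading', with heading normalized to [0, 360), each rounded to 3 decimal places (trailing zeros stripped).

Answer: -46.3 -10 180

Derivation:
Executing turtle program step by step:
Start: pos=(-9,-10), heading=180, pen down
FD 8.5: (-9,-10) -> (-17.5,-10) [heading=180, draw]
FD 2.9: (-17.5,-10) -> (-20.4,-10) [heading=180, draw]
FD 10.9: (-20.4,-10) -> (-31.3,-10) [heading=180, draw]
FD 5.4: (-31.3,-10) -> (-36.7,-10) [heading=180, draw]
FD 9.6: (-36.7,-10) -> (-46.3,-10) [heading=180, draw]
Final: pos=(-46.3,-10), heading=180, 5 segment(s) drawn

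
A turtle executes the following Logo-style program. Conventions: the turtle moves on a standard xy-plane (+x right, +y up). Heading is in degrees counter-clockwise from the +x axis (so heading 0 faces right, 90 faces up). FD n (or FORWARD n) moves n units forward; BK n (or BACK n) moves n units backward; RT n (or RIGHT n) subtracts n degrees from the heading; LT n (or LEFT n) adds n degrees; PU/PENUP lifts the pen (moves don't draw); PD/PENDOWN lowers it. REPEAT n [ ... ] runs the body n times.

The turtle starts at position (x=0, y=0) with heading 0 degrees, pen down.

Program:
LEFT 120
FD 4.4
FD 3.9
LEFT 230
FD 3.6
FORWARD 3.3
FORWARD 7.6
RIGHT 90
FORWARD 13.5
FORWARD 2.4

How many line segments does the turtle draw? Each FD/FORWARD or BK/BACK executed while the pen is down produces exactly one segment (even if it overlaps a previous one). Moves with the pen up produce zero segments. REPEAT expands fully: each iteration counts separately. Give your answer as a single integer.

Answer: 7

Derivation:
Executing turtle program step by step:
Start: pos=(0,0), heading=0, pen down
LT 120: heading 0 -> 120
FD 4.4: (0,0) -> (-2.2,3.811) [heading=120, draw]
FD 3.9: (-2.2,3.811) -> (-4.15,7.188) [heading=120, draw]
LT 230: heading 120 -> 350
FD 3.6: (-4.15,7.188) -> (-0.605,6.563) [heading=350, draw]
FD 3.3: (-0.605,6.563) -> (2.645,5.99) [heading=350, draw]
FD 7.6: (2.645,5.99) -> (10.13,4.67) [heading=350, draw]
RT 90: heading 350 -> 260
FD 13.5: (10.13,4.67) -> (7.785,-8.625) [heading=260, draw]
FD 2.4: (7.785,-8.625) -> (7.369,-10.988) [heading=260, draw]
Final: pos=(7.369,-10.988), heading=260, 7 segment(s) drawn
Segments drawn: 7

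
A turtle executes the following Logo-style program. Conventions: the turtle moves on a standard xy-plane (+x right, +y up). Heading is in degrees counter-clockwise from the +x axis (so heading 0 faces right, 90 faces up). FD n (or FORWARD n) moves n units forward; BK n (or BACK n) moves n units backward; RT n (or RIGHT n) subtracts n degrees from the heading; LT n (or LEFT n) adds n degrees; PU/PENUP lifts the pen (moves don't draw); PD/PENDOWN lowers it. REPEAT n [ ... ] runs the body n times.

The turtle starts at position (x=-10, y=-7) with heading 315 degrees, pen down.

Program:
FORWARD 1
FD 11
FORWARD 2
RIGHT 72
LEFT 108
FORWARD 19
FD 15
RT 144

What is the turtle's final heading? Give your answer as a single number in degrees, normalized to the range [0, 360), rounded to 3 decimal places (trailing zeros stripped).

Executing turtle program step by step:
Start: pos=(-10,-7), heading=315, pen down
FD 1: (-10,-7) -> (-9.293,-7.707) [heading=315, draw]
FD 11: (-9.293,-7.707) -> (-1.515,-15.485) [heading=315, draw]
FD 2: (-1.515,-15.485) -> (-0.101,-16.899) [heading=315, draw]
RT 72: heading 315 -> 243
LT 108: heading 243 -> 351
FD 19: (-0.101,-16.899) -> (18.666,-19.872) [heading=351, draw]
FD 15: (18.666,-19.872) -> (33.481,-22.218) [heading=351, draw]
RT 144: heading 351 -> 207
Final: pos=(33.481,-22.218), heading=207, 5 segment(s) drawn

Answer: 207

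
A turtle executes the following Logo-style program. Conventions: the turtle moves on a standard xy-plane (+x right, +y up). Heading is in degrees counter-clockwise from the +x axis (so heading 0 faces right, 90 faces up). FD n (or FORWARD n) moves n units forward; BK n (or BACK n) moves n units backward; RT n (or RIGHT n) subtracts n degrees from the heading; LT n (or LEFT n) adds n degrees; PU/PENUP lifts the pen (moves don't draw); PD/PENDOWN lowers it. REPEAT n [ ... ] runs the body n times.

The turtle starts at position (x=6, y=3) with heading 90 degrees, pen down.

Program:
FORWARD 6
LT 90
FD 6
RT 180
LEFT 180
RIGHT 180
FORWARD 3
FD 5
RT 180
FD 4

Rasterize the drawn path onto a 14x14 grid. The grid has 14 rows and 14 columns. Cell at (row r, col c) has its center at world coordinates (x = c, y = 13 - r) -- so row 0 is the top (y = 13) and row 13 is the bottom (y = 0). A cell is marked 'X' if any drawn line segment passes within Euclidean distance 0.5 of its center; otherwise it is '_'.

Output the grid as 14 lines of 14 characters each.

Segment 0: (6,3) -> (6,9)
Segment 1: (6,9) -> (0,9)
Segment 2: (0,9) -> (3,9)
Segment 3: (3,9) -> (8,9)
Segment 4: (8,9) -> (4,9)

Answer: ______________
______________
______________
______________
XXXXXXXXX_____
______X_______
______X_______
______X_______
______X_______
______X_______
______X_______
______________
______________
______________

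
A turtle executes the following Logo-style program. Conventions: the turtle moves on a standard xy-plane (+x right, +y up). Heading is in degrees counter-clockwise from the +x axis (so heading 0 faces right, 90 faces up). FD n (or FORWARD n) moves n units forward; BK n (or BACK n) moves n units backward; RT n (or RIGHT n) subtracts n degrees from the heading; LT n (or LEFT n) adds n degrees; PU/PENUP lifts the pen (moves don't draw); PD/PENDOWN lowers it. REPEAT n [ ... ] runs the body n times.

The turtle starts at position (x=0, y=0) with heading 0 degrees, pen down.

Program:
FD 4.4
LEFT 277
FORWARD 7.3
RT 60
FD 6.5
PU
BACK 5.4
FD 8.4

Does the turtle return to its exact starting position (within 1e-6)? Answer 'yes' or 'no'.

Executing turtle program step by step:
Start: pos=(0,0), heading=0, pen down
FD 4.4: (0,0) -> (4.4,0) [heading=0, draw]
LT 277: heading 0 -> 277
FD 7.3: (4.4,0) -> (5.29,-7.246) [heading=277, draw]
RT 60: heading 277 -> 217
FD 6.5: (5.29,-7.246) -> (0.099,-11.157) [heading=217, draw]
PU: pen up
BK 5.4: (0.099,-11.157) -> (4.411,-7.908) [heading=217, move]
FD 8.4: (4.411,-7.908) -> (-2.297,-12.963) [heading=217, move]
Final: pos=(-2.297,-12.963), heading=217, 3 segment(s) drawn

Start position: (0, 0)
Final position: (-2.297, -12.963)
Distance = 13.165; >= 1e-6 -> NOT closed

Answer: no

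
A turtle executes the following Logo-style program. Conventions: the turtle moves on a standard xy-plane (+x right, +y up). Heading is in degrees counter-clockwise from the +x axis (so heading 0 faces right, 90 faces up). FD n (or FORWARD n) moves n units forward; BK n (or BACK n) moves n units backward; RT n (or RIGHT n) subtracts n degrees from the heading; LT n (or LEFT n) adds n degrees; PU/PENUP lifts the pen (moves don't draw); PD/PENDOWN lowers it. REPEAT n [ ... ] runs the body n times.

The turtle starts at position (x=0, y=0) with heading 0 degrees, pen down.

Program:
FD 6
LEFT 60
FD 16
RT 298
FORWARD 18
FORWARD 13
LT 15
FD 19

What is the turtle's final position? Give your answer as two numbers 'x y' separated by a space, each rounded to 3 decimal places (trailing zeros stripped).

Answer: -16.323 53.104

Derivation:
Executing turtle program step by step:
Start: pos=(0,0), heading=0, pen down
FD 6: (0,0) -> (6,0) [heading=0, draw]
LT 60: heading 0 -> 60
FD 16: (6,0) -> (14,13.856) [heading=60, draw]
RT 298: heading 60 -> 122
FD 18: (14,13.856) -> (4.461,29.121) [heading=122, draw]
FD 13: (4.461,29.121) -> (-2.427,40.146) [heading=122, draw]
LT 15: heading 122 -> 137
FD 19: (-2.427,40.146) -> (-16.323,53.104) [heading=137, draw]
Final: pos=(-16.323,53.104), heading=137, 5 segment(s) drawn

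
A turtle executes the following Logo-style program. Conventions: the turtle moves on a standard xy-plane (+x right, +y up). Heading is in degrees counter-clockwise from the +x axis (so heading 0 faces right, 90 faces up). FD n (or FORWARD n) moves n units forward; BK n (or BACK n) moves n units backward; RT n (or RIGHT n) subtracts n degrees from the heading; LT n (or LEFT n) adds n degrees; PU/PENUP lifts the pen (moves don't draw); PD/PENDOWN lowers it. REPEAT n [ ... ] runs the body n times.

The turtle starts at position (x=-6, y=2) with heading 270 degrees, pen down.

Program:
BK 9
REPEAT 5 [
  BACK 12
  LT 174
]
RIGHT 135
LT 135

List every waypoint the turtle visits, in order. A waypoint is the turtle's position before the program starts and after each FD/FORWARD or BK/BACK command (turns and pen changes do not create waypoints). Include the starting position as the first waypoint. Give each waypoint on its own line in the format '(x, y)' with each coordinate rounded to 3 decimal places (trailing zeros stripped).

Executing turtle program step by step:
Start: pos=(-6,2), heading=270, pen down
BK 9: (-6,2) -> (-6,11) [heading=270, draw]
REPEAT 5 [
  -- iteration 1/5 --
  BK 12: (-6,11) -> (-6,23) [heading=270, draw]
  LT 174: heading 270 -> 84
  -- iteration 2/5 --
  BK 12: (-6,23) -> (-7.254,11.066) [heading=84, draw]
  LT 174: heading 84 -> 258
  -- iteration 3/5 --
  BK 12: (-7.254,11.066) -> (-4.759,22.804) [heading=258, draw]
  LT 174: heading 258 -> 72
  -- iteration 4/5 --
  BK 12: (-4.759,22.804) -> (-8.468,11.391) [heading=72, draw]
  LT 174: heading 72 -> 246
  -- iteration 5/5 --
  BK 12: (-8.468,11.391) -> (-3.587,22.353) [heading=246, draw]
  LT 174: heading 246 -> 60
]
RT 135: heading 60 -> 285
LT 135: heading 285 -> 60
Final: pos=(-3.587,22.353), heading=60, 6 segment(s) drawn
Waypoints (7 total):
(-6, 2)
(-6, 11)
(-6, 23)
(-7.254, 11.066)
(-4.759, 22.804)
(-8.468, 11.391)
(-3.587, 22.353)

Answer: (-6, 2)
(-6, 11)
(-6, 23)
(-7.254, 11.066)
(-4.759, 22.804)
(-8.468, 11.391)
(-3.587, 22.353)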